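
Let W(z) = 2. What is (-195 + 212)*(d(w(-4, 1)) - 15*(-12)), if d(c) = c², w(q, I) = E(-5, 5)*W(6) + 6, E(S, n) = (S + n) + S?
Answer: 3332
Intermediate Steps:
E(S, n) = n + 2*S
w(q, I) = -4 (w(q, I) = (5 + 2*(-5))*2 + 6 = (5 - 10)*2 + 6 = -5*2 + 6 = -10 + 6 = -4)
(-195 + 212)*(d(w(-4, 1)) - 15*(-12)) = (-195 + 212)*((-4)² - 15*(-12)) = 17*(16 + 180) = 17*196 = 3332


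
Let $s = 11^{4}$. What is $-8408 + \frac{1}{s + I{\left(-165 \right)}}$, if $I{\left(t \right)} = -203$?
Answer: $- \frac{121394703}{14438} \approx -8408.0$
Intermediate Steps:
$s = 14641$
$-8408 + \frac{1}{s + I{\left(-165 \right)}} = -8408 + \frac{1}{14641 - 203} = -8408 + \frac{1}{14438} = - \frac{121394703}{14438}$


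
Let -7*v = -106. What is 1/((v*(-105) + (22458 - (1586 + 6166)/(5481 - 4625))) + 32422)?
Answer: 107/5701061 ≈ 1.8768e-5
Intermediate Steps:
v = 106/7 (v = -⅐*(-106) = 106/7 ≈ 15.143)
1/((v*(-105) + (22458 - (1586 + 6166)/(5481 - 4625))) + 32422) = 1/(((106/7)*(-105) + (22458 - (1586 + 6166)/(5481 - 4625))) + 32422) = 1/((-1590 + (22458 - 7752/856)) + 32422) = 1/((-1590 + (22458 - 1*969/107)) + 32422) = 1/((-1590 + (22458 - 969/107)) + 32422) = 1/((-1590 + 2402037/107) + 32422) = 1/(2231907/107 + 32422) = 1/(5701061/107) = 107/5701061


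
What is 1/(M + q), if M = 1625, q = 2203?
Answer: 1/3828 ≈ 0.00026123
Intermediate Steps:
1/(M + q) = 1/(1625 + 2203) = 1/3828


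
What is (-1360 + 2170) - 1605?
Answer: -795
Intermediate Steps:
(-1360 + 2170) - 1605 = 810 - 1605 = -795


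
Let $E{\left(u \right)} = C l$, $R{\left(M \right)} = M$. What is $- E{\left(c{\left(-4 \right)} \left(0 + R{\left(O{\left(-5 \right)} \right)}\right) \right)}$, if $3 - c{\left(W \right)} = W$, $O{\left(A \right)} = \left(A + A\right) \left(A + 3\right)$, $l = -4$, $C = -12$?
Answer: $-48$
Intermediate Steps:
$O{\left(A \right)} = 2 A \left(3 + A\right)$
$c{\left(W \right)} = 3 - W$
$E{\left(u \right)} = 48$ ($E{\left(u \right)} = \left(-12\right) \left(-4\right) = 48$)
$- E{\left(c{\left(-4 \right)} \left(0 + R{\left(O{\left(-5 \right)} \right)}\right) \right)} = \left(-1\right) 48 = -48$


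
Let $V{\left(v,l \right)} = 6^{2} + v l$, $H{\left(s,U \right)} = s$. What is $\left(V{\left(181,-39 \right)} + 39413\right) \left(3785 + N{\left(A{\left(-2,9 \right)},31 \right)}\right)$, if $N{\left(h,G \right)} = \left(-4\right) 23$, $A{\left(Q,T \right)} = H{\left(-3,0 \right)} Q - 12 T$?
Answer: $119616270$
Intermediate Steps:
$V{\left(v,l \right)} = 36 + l v$
$A{\left(Q,T \right)} = - 12 T - 3 Q$ ($A{\left(Q,T \right)} = - 3 Q - 12 T = - 12 T - 3 Q$)
$N{\left(h,G \right)} = -92$
$\left(V{\left(181,-39 \right)} + 39413\right) \left(3785 + N{\left(A{\left(-2,9 \right)},31 \right)}\right) = \left(\left(36 - 7059\right) + 39413\right) \left(3785 - 92\right) = \left(\left(36 - 7059\right) + 39413\right) 3693 = \left(-7023 + 39413\right) 3693 = 32390 \cdot 3693 = 119616270$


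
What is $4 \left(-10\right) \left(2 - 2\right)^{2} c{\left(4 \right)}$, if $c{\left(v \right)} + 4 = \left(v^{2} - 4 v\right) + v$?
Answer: $0$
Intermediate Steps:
$c{\left(v \right)} = -4 + v^{2} - 3 v$ ($c{\left(v \right)} = -4 + \left(\left(v^{2} - 4 v\right) + v\right) = -4 + \left(v^{2} - 3 v\right) = -4 + v^{2} - 3 v$)
$4 \left(-10\right) \left(2 - 2\right)^{2} c{\left(4 \right)} = 4 \left(-10\right) \left(2 - 2\right)^{2} \left(-4 + 4^{2} - 12\right) = - 40 \cdot 0^{2} \left(-4 + 16 - 12\right) = \left(-40\right) 0 \cdot 0 = 0 \cdot 0 = 0$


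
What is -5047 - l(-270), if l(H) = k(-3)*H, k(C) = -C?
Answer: -4237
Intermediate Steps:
l(H) = 3*H (l(H) = (-1*(-3))*H = 3*H)
-5047 - l(-270) = -5047 - 3*(-270) = -5047 - 1*(-810) = -5047 + 810 = -4237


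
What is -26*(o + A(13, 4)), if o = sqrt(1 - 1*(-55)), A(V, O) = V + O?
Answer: -442 - 52*sqrt(14) ≈ -636.57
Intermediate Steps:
A(V, O) = O + V
o = 2*sqrt(14) (o = sqrt(1 + 55) = sqrt(56) = 2*sqrt(14) ≈ 7.4833)
-26*(o + A(13, 4)) = -26*(2*sqrt(14) + (4 + 13)) = -26*(2*sqrt(14) + 17) = -26*(17 + 2*sqrt(14)) = -442 - 52*sqrt(14)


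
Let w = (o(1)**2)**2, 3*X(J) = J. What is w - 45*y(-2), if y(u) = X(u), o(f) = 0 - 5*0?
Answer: 30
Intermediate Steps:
X(J) = J/3
o(f) = 0 (o(f) = 0 + 0 = 0)
y(u) = u/3
w = 0 (w = (0**2)**2 = 0**2 = 0)
w - 45*y(-2) = 0 - 15*(-2) = 0 - 45*(-2/3) = 0 + 30 = 30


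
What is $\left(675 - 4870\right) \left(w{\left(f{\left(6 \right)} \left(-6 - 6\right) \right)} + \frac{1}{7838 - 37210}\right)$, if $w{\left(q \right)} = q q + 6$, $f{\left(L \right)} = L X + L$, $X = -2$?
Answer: $- \frac{639488648405}{29372} \approx -2.1772 \cdot 10^{7}$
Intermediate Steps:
$f{\left(L \right)} = - L$ ($f{\left(L \right)} = L \left(-2\right) + L = - 2 L + L = - L$)
$w{\left(q \right)} = 6 + q^{2}$ ($w{\left(q \right)} = q^{2} + 6 = 6 + q^{2}$)
$\left(675 - 4870\right) \left(w{\left(f{\left(6 \right)} \left(-6 - 6\right) \right)} + \frac{1}{7838 - 37210}\right) = \left(675 - 4870\right) \left(\left(6 + \left(\left(-1\right) 6 \left(-6 - 6\right)\right)^{2}\right) + \frac{1}{7838 - 37210}\right) = - 4195 \left(\left(6 + \left(\left(-6\right) \left(-12\right)\right)^{2}\right) + \frac{1}{-29372}\right) = - 4195 \left(\left(6 + 72^{2}\right) - \frac{1}{29372}\right) = - 4195 \left(\left(6 + 5184\right) - \frac{1}{29372}\right) = - 4195 \left(5190 - \frac{1}{29372}\right) = \left(-4195\right) \frac{152440679}{29372} = - \frac{639488648405}{29372}$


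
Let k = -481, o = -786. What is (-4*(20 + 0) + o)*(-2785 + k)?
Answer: 2828356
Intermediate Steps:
(-4*(20 + 0) + o)*(-2785 + k) = (-4*(20 + 0) - 786)*(-2785 - 481) = (-4*20 - 786)*(-3266) = (-80 - 786)*(-3266) = -866*(-3266) = 2828356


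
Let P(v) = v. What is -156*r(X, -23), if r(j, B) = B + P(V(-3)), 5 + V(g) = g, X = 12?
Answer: 4836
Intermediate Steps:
V(g) = -5 + g
r(j, B) = -8 + B (r(j, B) = B + (-5 - 3) = B - 8 = -8 + B)
-156*r(X, -23) = -156*(-8 - 23) = -156*(-31) = 4836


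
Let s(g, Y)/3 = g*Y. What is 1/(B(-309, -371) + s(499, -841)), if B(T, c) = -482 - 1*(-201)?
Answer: -1/1259258 ≈ -7.9412e-7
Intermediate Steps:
s(g, Y) = 3*Y*g (s(g, Y) = 3*(g*Y) = 3*(Y*g) = 3*Y*g)
B(T, c) = -281 (B(T, c) = -482 + 201 = -281)
1/(B(-309, -371) + s(499, -841)) = 1/(-281 + 3*(-841)*499) = 1/(-281 - 1258977) = 1/(-1259258) = -1/1259258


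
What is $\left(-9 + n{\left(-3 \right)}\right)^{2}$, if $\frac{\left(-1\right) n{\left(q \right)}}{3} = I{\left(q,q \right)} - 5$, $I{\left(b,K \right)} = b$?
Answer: $225$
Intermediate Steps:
$n{\left(q \right)} = 15 - 3 q$ ($n{\left(q \right)} = - 3 \left(q - 5\right) = - 3 \left(-5 + q\right) = 15 - 3 q$)
$\left(-9 + n{\left(-3 \right)}\right)^{2} = \left(-9 + \left(15 - -9\right)\right)^{2} = \left(-9 + \left(15 + 9\right)\right)^{2} = \left(-9 + 24\right)^{2} = 15^{2} = 225$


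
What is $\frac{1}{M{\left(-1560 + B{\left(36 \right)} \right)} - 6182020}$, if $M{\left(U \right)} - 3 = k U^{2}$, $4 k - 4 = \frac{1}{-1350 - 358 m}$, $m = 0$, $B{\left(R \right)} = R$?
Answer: $- \frac{75}{289490333} \approx -2.5908 \cdot 10^{-7}$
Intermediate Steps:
$k = \frac{5399}{5400}$ ($k = 1 + \frac{1}{4 \left(-1350 - 0\right)} = 1 + \frac{1}{4 \left(-1350 + 0\right)} = 1 + \frac{1}{4 \left(-1350\right)} = 1 + \frac{1}{4} \left(- \frac{1}{1350}\right) = 1 - \frac{1}{5400} = \frac{5399}{5400} \approx 0.99981$)
$M{\left(U \right)} = 3 + \frac{5399 U^{2}}{5400}$
$\frac{1}{M{\left(-1560 + B{\left(36 \right)} \right)} - 6182020} = \frac{1}{\left(3 + \frac{5399 \left(-1560 + 36\right)^{2}}{5400}\right) - 6182020} = \frac{1}{\left(3 + \frac{5399 \left(-1524\right)^{2}}{5400}\right) - 6182020} = \frac{1}{\left(3 + \frac{5399}{5400} \cdot 2322576\right) - 6182020} = \frac{1}{\left(3 + \frac{174160942}{75}\right) - 6182020} = \frac{1}{\frac{174161167}{75} - 6182020} = \frac{1}{- \frac{289490333}{75}} = - \frac{75}{289490333}$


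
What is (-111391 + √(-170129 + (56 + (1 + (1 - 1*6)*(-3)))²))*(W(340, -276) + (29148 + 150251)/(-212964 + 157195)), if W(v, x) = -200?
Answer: 180345195687/7967 - 11333199*I*√164945/55769 ≈ 2.2637e+7 - 82533.0*I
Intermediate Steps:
(-111391 + √(-170129 + (56 + (1 + (1 - 1*6)*(-3)))²))*(W(340, -276) + (29148 + 150251)/(-212964 + 157195)) = (-111391 + √(-170129 + (56 + (1 + (1 - 1*6)*(-3)))²))*(-200 + (29148 + 150251)/(-212964 + 157195)) = (-111391 + √(-170129 + (56 + (1 + (1 - 6)*(-3)))²))*(-200 + 179399/(-55769)) = (-111391 + √(-170129 + (56 + (1 - 5*(-3)))²))*(-200 + 179399*(-1/55769)) = (-111391 + √(-170129 + (56 + (1 + 15))²))*(-200 - 179399/55769) = (-111391 + √(-170129 + (56 + 16)²))*(-11333199/55769) = (-111391 + √(-170129 + 72²))*(-11333199/55769) = (-111391 + √(-170129 + 5184))*(-11333199/55769) = (-111391 + √(-164945))*(-11333199/55769) = (-111391 + I*√164945)*(-11333199/55769) = 180345195687/7967 - 11333199*I*√164945/55769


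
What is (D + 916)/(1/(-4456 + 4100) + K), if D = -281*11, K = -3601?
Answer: 258100/427319 ≈ 0.60400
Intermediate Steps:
D = -3091
(D + 916)/(1/(-4456 + 4100) + K) = (-3091 + 916)/(1/(-4456 + 4100) - 3601) = -2175/(1/(-356) - 3601) = -2175/(-1/356 - 3601) = -2175/(-1281957/356) = -2175*(-356/1281957) = 258100/427319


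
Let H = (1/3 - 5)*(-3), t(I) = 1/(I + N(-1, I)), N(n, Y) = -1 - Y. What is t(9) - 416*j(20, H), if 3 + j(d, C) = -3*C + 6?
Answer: 16223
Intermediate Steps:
t(I) = -1 (t(I) = 1/(I + (-1 - I)) = 1/(-1) = -1)
H = 14 (H = (1*(1/3) - 5)*(-3) = (1/3 - 5)*(-3) = -14/3*(-3) = 14)
j(d, C) = 3 - 3*C (j(d, C) = -3 + (-3*C + 6) = -3 + (6 - 3*C) = 3 - 3*C)
t(9) - 416*j(20, H) = -1 - 416*(3 - 3*14) = -1 - 416*(3 - 42) = -1 - 416*(-39) = -1 + 16224 = 16223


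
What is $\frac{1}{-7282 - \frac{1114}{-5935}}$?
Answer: $- \frac{5935}{43217556} \approx -0.00013733$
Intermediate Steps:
$\frac{1}{-7282 - \frac{1114}{-5935}} = \frac{1}{-7282 - - \frac{1114}{5935}} = \frac{1}{-7282 + \frac{1114}{5935}} = \frac{1}{- \frac{43217556}{5935}} = - \frac{5935}{43217556}$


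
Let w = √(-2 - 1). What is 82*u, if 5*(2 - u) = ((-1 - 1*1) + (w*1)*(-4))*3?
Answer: 1312/5 + 984*I*√3/5 ≈ 262.4 + 340.87*I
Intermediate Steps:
w = I*√3 (w = √(-3) = I*√3 ≈ 1.732*I)
u = 16/5 + 12*I*√3/5 (u = 2 - ((-1 - 1*1) + ((I*√3)*1)*(-4))*3/5 = 2 - ((-1 - 1) + (I*√3)*(-4))*3/5 = 2 - (-2 - 4*I*√3)*3/5 = 2 - (-6 - 12*I*√3)/5 = 2 + (6/5 + 12*I*√3/5) = 16/5 + 12*I*√3/5 ≈ 3.2 + 4.1569*I)
82*u = 82*(16/5 + 12*I*√3/5) = 1312/5 + 984*I*√3/5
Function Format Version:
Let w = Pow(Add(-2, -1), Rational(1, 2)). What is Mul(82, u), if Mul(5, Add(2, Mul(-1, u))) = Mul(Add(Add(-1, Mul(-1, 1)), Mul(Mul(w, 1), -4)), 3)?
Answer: Add(Rational(1312, 5), Mul(Rational(984, 5), I, Pow(3, Rational(1, 2)))) ≈ Add(262.40, Mul(340.87, I))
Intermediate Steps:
w = Mul(I, Pow(3, Rational(1, 2))) (w = Pow(-3, Rational(1, 2)) = Mul(I, Pow(3, Rational(1, 2))) ≈ Mul(1.7320, I))
u = Add(Rational(16, 5), Mul(Rational(12, 5), I, Pow(3, Rational(1, 2)))) (u = Add(2, Mul(Rational(-1, 5), Mul(Add(Add(-1, Mul(-1, 1)), Mul(Mul(Mul(I, Pow(3, Rational(1, 2))), 1), -4)), 3))) = Add(2, Mul(Rational(-1, 5), Mul(Add(Add(-1, -1), Mul(Mul(I, Pow(3, Rational(1, 2))), -4)), 3))) = Add(2, Mul(Rational(-1, 5), Mul(Add(-2, Mul(-4, I, Pow(3, Rational(1, 2)))), 3))) = Add(2, Mul(Rational(-1, 5), Add(-6, Mul(-12, I, Pow(3, Rational(1, 2)))))) = Add(2, Add(Rational(6, 5), Mul(Rational(12, 5), I, Pow(3, Rational(1, 2))))) = Add(Rational(16, 5), Mul(Rational(12, 5), I, Pow(3, Rational(1, 2)))) ≈ Add(3.2000, Mul(4.1569, I)))
Mul(82, u) = Mul(82, Add(Rational(16, 5), Mul(Rational(12, 5), I, Pow(3, Rational(1, 2))))) = Add(Rational(1312, 5), Mul(Rational(984, 5), I, Pow(3, Rational(1, 2))))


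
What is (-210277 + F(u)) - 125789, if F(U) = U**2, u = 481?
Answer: -104705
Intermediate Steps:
(-210277 + F(u)) - 125789 = (-210277 + 481**2) - 125789 = (-210277 + 231361) - 125789 = 21084 - 125789 = -104705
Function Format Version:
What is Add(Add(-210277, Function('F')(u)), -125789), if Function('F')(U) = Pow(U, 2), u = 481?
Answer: -104705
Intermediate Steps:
Add(Add(-210277, Function('F')(u)), -125789) = Add(Add(-210277, Pow(481, 2)), -125789) = Add(Add(-210277, 231361), -125789) = Add(21084, -125789) = -104705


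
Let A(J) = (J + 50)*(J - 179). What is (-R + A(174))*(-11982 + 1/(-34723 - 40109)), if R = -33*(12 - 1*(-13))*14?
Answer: -4675962085375/37416 ≈ -1.2497e+8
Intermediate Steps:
R = -11550 (R = -33*(12 + 13)*14 = -33*25*14 = -825*14 = -11550)
A(J) = (-179 + J)*(50 + J) (A(J) = (50 + J)*(-179 + J) = (-179 + J)*(50 + J))
(-R + A(174))*(-11982 + 1/(-34723 - 40109)) = (-1*(-11550) + (-8950 + 174² - 129*174))*(-11982 + 1/(-34723 - 40109)) = (11550 + (-8950 + 30276 - 22446))*(-11982 + 1/(-74832)) = (11550 - 1120)*(-11982 - 1/74832) = 10430*(-896637025/74832) = -4675962085375/37416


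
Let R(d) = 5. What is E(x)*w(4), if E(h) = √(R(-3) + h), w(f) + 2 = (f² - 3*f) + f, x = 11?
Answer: 24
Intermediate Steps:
w(f) = -2 + f² - 2*f (w(f) = -2 + ((f² - 3*f) + f) = -2 + (f² - 2*f) = -2 + f² - 2*f)
E(h) = √(5 + h)
E(x)*w(4) = √(5 + 11)*(-2 + 4² - 2*4) = √16*(-2 + 16 - 8) = 4*6 = 24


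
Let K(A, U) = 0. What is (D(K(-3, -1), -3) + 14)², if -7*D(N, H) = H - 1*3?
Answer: 10816/49 ≈ 220.73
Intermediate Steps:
D(N, H) = 3/7 - H/7 (D(N, H) = -(H - 1*3)/7 = -(H - 3)/7 = -(-3 + H)/7 = 3/7 - H/7)
(D(K(-3, -1), -3) + 14)² = ((3/7 - ⅐*(-3)) + 14)² = ((3/7 + 3/7) + 14)² = (6/7 + 14)² = (104/7)² = 10816/49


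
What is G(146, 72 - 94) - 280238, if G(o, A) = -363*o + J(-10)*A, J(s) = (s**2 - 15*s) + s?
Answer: -338516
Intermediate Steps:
J(s) = s**2 - 14*s
G(o, A) = -363*o + 240*A (G(o, A) = -363*o + (-10*(-14 - 10))*A = -363*o + (-10*(-24))*A = -363*o + 240*A)
G(146, 72 - 94) - 280238 = (-363*146 + 240*(72 - 94)) - 280238 = (-52998 + 240*(-22)) - 280238 = (-52998 - 5280) - 280238 = -58278 - 280238 = -338516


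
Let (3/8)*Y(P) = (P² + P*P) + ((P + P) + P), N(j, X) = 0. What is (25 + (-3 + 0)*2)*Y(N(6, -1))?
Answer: 0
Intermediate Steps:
Y(P) = 8*P + 16*P²/3 (Y(P) = 8*((P² + P*P) + ((P + P) + P))/3 = 8*((P² + P²) + (2*P + P))/3 = 8*(2*P² + 3*P)/3 = 8*P + 16*P²/3)
(25 + (-3 + 0)*2)*Y(N(6, -1)) = (25 + (-3 + 0)*2)*((8/3)*0*(3 + 2*0)) = (25 - 3*2)*((8/3)*0*(3 + 0)) = (25 - 6)*((8/3)*0*3) = 19*0 = 0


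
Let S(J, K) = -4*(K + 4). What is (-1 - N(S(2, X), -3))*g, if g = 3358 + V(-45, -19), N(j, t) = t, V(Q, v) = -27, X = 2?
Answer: 6662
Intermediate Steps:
S(J, K) = -16 - 4*K (S(J, K) = -4*(4 + K) = -16 - 4*K)
g = 3331 (g = 3358 - 27 = 3331)
(-1 - N(S(2, X), -3))*g = (-1 - 1*(-3))*3331 = (-1 + 3)*3331 = 2*3331 = 6662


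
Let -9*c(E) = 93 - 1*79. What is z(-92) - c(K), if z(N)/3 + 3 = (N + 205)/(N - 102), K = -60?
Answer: -16049/1746 ≈ -9.1919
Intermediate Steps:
c(E) = -14/9 (c(E) = -(93 - 1*79)/9 = -(93 - 79)/9 = -⅑*14 = -14/9)
z(N) = -9 + 3*(205 + N)/(-102 + N) (z(N) = -9 + 3*((N + 205)/(N - 102)) = -9 + 3*((205 + N)/(-102 + N)) = -9 + 3*(205 + N)/(-102 + N))
z(-92) - c(K) = 3*(511 - 2*(-92))/(-102 - 92) - 1*(-14/9) = 3*(511 + 184)/(-194) + 14/9 = 3*(-1/194)*695 + 14/9 = -2085/194 + 14/9 = -16049/1746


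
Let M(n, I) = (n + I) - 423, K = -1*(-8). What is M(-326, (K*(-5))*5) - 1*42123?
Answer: -43072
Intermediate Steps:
K = 8
M(n, I) = -423 + I + n (M(n, I) = (I + n) - 423 = -423 + I + n)
M(-326, (K*(-5))*5) - 1*42123 = (-423 + (8*(-5))*5 - 326) - 1*42123 = (-423 - 40*5 - 326) - 42123 = (-423 - 200 - 326) - 42123 = -949 - 42123 = -43072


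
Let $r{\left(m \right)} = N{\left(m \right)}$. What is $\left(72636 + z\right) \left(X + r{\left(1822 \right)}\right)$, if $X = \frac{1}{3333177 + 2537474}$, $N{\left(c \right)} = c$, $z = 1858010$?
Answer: $\frac{20650819244065458}{5870651} \approx 3.5176 \cdot 10^{9}$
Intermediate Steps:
$r{\left(m \right)} = m$
$X = \frac{1}{5870651} \approx 1.7034 \cdot 10^{-7}$
$\left(72636 + z\right) \left(X + r{\left(1822 \right)}\right) = \left(72636 + 1858010\right) \left(\frac{1}{5870651} + 1822\right) = 1930646 \cdot \frac{10696326123}{5870651} = \frac{20650819244065458}{5870651}$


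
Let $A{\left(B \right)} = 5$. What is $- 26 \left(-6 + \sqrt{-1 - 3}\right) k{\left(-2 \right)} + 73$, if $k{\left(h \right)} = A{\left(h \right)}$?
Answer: $853 - 260 i \approx 853.0 - 260.0 i$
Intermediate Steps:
$k{\left(h \right)} = 5$
$- 26 \left(-6 + \sqrt{-1 - 3}\right) k{\left(-2 \right)} + 73 = - 26 \left(-6 + \sqrt{-1 - 3}\right) 5 + 73 = - 26 \left(-6 + \sqrt{-4}\right) 5 + 73 = - 26 \left(-6 + 2 i\right) 5 + 73 = - 26 \left(-30 + 10 i\right) + 73 = \left(780 - 260 i\right) + 73 = 853 - 260 i$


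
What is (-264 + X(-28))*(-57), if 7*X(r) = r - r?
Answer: 15048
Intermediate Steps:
X(r) = 0 (X(r) = (r - r)/7 = (⅐)*0 = 0)
(-264 + X(-28))*(-57) = (-264 + 0)*(-57) = -264*(-57) = 15048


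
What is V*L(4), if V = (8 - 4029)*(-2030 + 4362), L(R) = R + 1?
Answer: -46884860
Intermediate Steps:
L(R) = 1 + R
V = -9376972 (V = -4021*2332 = -9376972)
V*L(4) = -9376972*(1 + 4) = -9376972*5 = -46884860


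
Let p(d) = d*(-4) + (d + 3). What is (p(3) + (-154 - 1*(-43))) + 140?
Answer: 23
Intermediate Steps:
p(d) = 3 - 3*d (p(d) = -4*d + (3 + d) = 3 - 3*d)
(p(3) + (-154 - 1*(-43))) + 140 = ((3 - 3*3) + (-154 - 1*(-43))) + 140 = ((3 - 9) + (-154 + 43)) + 140 = (-6 - 111) + 140 = -117 + 140 = 23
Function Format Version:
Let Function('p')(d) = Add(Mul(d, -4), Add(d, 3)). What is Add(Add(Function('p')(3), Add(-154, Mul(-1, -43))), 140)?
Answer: 23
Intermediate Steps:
Function('p')(d) = Add(3, Mul(-3, d)) (Function('p')(d) = Add(Mul(-4, d), Add(3, d)) = Add(3, Mul(-3, d)))
Add(Add(Function('p')(3), Add(-154, Mul(-1, -43))), 140) = Add(Add(Add(3, Mul(-3, 3)), Add(-154, Mul(-1, -43))), 140) = Add(Add(Add(3, -9), Add(-154, 43)), 140) = Add(Add(-6, -111), 140) = Add(-117, 140) = 23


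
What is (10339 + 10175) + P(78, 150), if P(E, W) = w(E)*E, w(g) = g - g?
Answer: 20514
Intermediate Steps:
w(g) = 0
P(E, W) = 0 (P(E, W) = 0*E = 0)
(10339 + 10175) + P(78, 150) = (10339 + 10175) + 0 = 20514 + 0 = 20514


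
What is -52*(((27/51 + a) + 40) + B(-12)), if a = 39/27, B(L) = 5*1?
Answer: -373724/153 ≈ -2442.6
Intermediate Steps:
B(L) = 5
a = 13/9 (a = 39*(1/27) = 13/9 ≈ 1.4444)
-52*(((27/51 + a) + 40) + B(-12)) = -52*(((27/51 + 13/9) + 40) + 5) = -52*(((27*(1/51) + 13/9) + 40) + 5) = -52*(((9/17 + 13/9) + 40) + 5) = -52*((302/153 + 40) + 5) = -52*(6422/153 + 5) = -52*7187/153 = -373724/153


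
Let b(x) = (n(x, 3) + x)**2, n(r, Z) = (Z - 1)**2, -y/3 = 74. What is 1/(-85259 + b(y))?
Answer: -1/37735 ≈ -2.6501e-5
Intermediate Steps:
y = -222 (y = -3*74 = -222)
n(r, Z) = (-1 + Z)**2
b(x) = (4 + x)**2 (b(x) = ((-1 + 3)**2 + x)**2 = (2**2 + x)**2 = (4 + x)**2)
1/(-85259 + b(y)) = 1/(-85259 + (4 - 222)**2) = 1/(-85259 + (-218)**2) = 1/(-85259 + 47524) = 1/(-37735) = -1/37735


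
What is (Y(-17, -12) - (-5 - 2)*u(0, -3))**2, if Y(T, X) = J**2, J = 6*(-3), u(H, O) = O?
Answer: 91809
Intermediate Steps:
J = -18
Y(T, X) = 324 (Y(T, X) = (-18)**2 = 324)
(Y(-17, -12) - (-5 - 2)*u(0, -3))**2 = (324 - (-5 - 2)*(-3))**2 = (324 - (-7)*(-3))**2 = (324 - 1*21)**2 = (324 - 21)**2 = 303**2 = 91809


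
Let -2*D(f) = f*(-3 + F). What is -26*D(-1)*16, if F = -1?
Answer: 832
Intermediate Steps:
D(f) = 2*f (D(f) = -f*(-3 - 1)/2 = -f*(-4)/2 = -(-2)*f = 2*f)
-26*D(-1)*16 = -52*(-1)*16 = -26*(-2)*16 = 52*16 = 832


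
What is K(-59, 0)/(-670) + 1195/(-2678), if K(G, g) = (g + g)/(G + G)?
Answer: -1195/2678 ≈ -0.44623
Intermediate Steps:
K(G, g) = g/G (K(G, g) = (2*g)/((2*G)) = (2*g)*(1/(2*G)) = g/G)
K(-59, 0)/(-670) + 1195/(-2678) = (0/(-59))/(-670) + 1195/(-2678) = (0*(-1/59))*(-1/670) + 1195*(-1/2678) = 0*(-1/670) - 1195/2678 = 0 - 1195/2678 = -1195/2678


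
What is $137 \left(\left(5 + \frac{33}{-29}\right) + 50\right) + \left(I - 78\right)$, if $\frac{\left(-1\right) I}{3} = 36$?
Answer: $\frac{208600}{29} \approx 7193.1$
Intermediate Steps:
$I = -108$ ($I = \left(-3\right) 36 = -108$)
$137 \left(\left(5 + \frac{33}{-29}\right) + 50\right) + \left(I - 78\right) = 137 \left(\left(5 + \frac{33}{-29}\right) + 50\right) - 186 = 137 \left(\left(5 + 33 \left(- \frac{1}{29}\right)\right) + 50\right) - 186 = 137 \left(\left(5 - \frac{33}{29}\right) + 50\right) - 186 = 137 \left(\frac{112}{29} + 50\right) - 186 = 137 \cdot \frac{1562}{29} - 186 = \frac{213994}{29} - 186 = \frac{208600}{29}$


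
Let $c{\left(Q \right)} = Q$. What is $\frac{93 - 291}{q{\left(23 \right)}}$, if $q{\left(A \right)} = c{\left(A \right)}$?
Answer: $- \frac{198}{23} \approx -8.6087$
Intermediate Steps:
$q{\left(A \right)} = A$
$\frac{93 - 291}{q{\left(23 \right)}} = \frac{93 - 291}{23} = \left(93 - 291\right) \frac{1}{23} = \left(-198\right) \frac{1}{23} = - \frac{198}{23}$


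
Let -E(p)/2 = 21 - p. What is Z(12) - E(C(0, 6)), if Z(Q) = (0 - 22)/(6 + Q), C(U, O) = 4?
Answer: 295/9 ≈ 32.778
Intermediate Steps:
E(p) = -42 + 2*p (E(p) = -2*(21 - p) = -42 + 2*p)
Z(Q) = -22/(6 + Q)
Z(12) - E(C(0, 6)) = -22/(6 + 12) - (-42 + 2*4) = -22/18 - (-42 + 8) = -22*1/18 - 1*(-34) = -11/9 + 34 = 295/9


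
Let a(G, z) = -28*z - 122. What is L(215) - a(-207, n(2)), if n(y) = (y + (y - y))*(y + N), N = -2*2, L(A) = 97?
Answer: 107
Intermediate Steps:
N = -4
n(y) = y*(-4 + y) (n(y) = (y + (y - y))*(y - 4) = (y + 0)*(-4 + y) = y*(-4 + y))
a(G, z) = -122 - 28*z
L(215) - a(-207, n(2)) = 97 - (-122 - 56*(-4 + 2)) = 97 - (-122 - 56*(-2)) = 97 - (-122 - 28*(-4)) = 97 - (-122 + 112) = 97 - 1*(-10) = 97 + 10 = 107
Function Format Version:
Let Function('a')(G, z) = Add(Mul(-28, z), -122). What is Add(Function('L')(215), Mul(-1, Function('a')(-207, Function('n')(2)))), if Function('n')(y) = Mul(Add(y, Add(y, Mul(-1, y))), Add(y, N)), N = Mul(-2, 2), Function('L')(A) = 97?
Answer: 107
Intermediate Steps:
N = -4
Function('n')(y) = Mul(y, Add(-4, y)) (Function('n')(y) = Mul(Add(y, Add(y, Mul(-1, y))), Add(y, -4)) = Mul(Add(y, 0), Add(-4, y)) = Mul(y, Add(-4, y)))
Function('a')(G, z) = Add(-122, Mul(-28, z))
Add(Function('L')(215), Mul(-1, Function('a')(-207, Function('n')(2)))) = Add(97, Mul(-1, Add(-122, Mul(-28, Mul(2, Add(-4, 2)))))) = Add(97, Mul(-1, Add(-122, Mul(-28, Mul(2, -2))))) = Add(97, Mul(-1, Add(-122, Mul(-28, -4)))) = Add(97, Mul(-1, Add(-122, 112))) = Add(97, Mul(-1, -10)) = Add(97, 10) = 107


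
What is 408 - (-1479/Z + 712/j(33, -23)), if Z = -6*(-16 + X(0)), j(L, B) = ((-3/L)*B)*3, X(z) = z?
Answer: 684257/2208 ≈ 309.90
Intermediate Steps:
j(L, B) = -9*B/L (j(L, B) = -3*B/L*3 = -9*B/L)
Z = 96 (Z = -6*(-16 + 0) = -6*(-16) = 96)
408 - (-1479/Z + 712/j(33, -23)) = 408 - (-1479/96 + 712/((-9*(-23)/33))) = 408 - (-1479*1/96 + 712/((-9*(-23)*1/33))) = 408 - (-493/32 + 712/(69/11)) = 408 - (-493/32 + 712*(11/69)) = 408 - (-493/32 + 7832/69) = 408 - 1*216607/2208 = 408 - 216607/2208 = 684257/2208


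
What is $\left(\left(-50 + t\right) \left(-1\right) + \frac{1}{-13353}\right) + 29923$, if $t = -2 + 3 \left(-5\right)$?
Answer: $\frac{400456469}{13353} \approx 29990.0$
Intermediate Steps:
$t = -17$ ($t = -2 - 15 = -17$)
$\left(\left(-50 + t\right) \left(-1\right) + \frac{1}{-13353}\right) + 29923 = \left(\left(-50 - 17\right) \left(-1\right) + \frac{1}{-13353}\right) + 29923 = \left(\left(-67\right) \left(-1\right) - \frac{1}{13353}\right) + 29923 = \left(67 - \frac{1}{13353}\right) + 29923 = \frac{894650}{13353} + 29923 = \frac{400456469}{13353}$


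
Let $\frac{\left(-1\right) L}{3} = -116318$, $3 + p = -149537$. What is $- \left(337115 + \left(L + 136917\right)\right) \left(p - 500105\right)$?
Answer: $534648739970$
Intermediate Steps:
$p = -149540$ ($p = -3 - 149537 = -149540$)
$L = 348954$ ($L = \left(-3\right) \left(-116318\right) = 348954$)
$- \left(337115 + \left(L + 136917\right)\right) \left(p - 500105\right) = - \left(337115 + \left(348954 + 136917\right)\right) \left(-149540 - 500105\right) = - \left(337115 + 485871\right) \left(-649645\right) = - 822986 \left(-649645\right) = \left(-1\right) \left(-534648739970\right) = 534648739970$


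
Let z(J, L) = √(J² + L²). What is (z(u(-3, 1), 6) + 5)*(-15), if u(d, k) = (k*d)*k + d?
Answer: -75 - 90*√2 ≈ -202.28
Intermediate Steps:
u(d, k) = d + d*k² (u(d, k) = (d*k)*k + d = d*k² + d = d + d*k²)
(z(u(-3, 1), 6) + 5)*(-15) = (√((-3*(1 + 1²))² + 6²) + 5)*(-15) = (√((-3*(1 + 1))² + 36) + 5)*(-15) = (√((-3*2)² + 36) + 5)*(-15) = (√((-6)² + 36) + 5)*(-15) = (√(36 + 36) + 5)*(-15) = (√72 + 5)*(-15) = (6*√2 + 5)*(-15) = (5 + 6*√2)*(-15) = -75 - 90*√2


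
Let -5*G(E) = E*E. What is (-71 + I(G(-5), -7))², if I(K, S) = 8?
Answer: 3969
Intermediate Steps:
G(E) = -E²/5 (G(E) = -E*E/5 = -E²/5)
(-71 + I(G(-5), -7))² = (-71 + 8)² = (-63)² = 3969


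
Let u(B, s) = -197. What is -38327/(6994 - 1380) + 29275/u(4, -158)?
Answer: -171900269/1105958 ≈ -155.43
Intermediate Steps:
-38327/(6994 - 1380) + 29275/u(4, -158) = -38327/(6994 - 1380) + 29275/(-197) = -38327/5614 + 29275*(-1/197) = -38327*1/5614 - 29275/197 = -38327/5614 - 29275/197 = -171900269/1105958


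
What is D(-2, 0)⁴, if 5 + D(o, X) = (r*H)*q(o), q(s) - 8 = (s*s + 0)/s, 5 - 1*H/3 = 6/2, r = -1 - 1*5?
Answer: 2385443281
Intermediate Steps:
r = -6 (r = -1 - 5 = -6)
H = 6 (H = 15 - 18/2 = 15 - 3*3 = 15 - 9 = 6)
q(s) = 8 + s (q(s) = 8 + (s*s + 0)/s = 8 + (s² + 0)/s = 8 + s²/s = 8 + s)
D(o, X) = -293 - 36*o (D(o, X) = -5 + (-6*6)*(8 + o) = -5 - 36*(8 + o) = -5 + (-288 - 36*o) = -293 - 36*o)
D(-2, 0)⁴ = (-293 - 36*(-2))⁴ = (-293 + 72)⁴ = (-221)⁴ = 2385443281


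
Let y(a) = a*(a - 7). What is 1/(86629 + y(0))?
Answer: 1/86629 ≈ 1.1543e-5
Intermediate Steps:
y(a) = a*(-7 + a)
1/(86629 + y(0)) = 1/(86629 + 0*(-7 + 0)) = 1/(86629 + 0*(-7)) = 1/(86629 + 0) = 1/86629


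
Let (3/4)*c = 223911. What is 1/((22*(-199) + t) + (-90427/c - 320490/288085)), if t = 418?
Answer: -17201440116/68142049321523 ≈ -0.00025243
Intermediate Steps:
c = 298548 (c = (4/3)*223911 = 298548)
1/((22*(-199) + t) + (-90427/c - 320490/288085)) = 1/((22*(-199) + 418) + (-90427/298548 - 320490/288085)) = 1/((-4378 + 418) + (-90427*1/298548 - 320490*1/288085)) = 1/(-3960 + (-90427/298548 - 64098/57617)) = 1/(-3960 - 24346462163/17201440116) = 1/(-68142049321523/17201440116) = -17201440116/68142049321523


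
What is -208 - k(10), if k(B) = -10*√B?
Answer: -208 + 10*√10 ≈ -176.38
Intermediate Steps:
-208 - k(10) = -208 - (-10)*√10 = -208 + 10*√10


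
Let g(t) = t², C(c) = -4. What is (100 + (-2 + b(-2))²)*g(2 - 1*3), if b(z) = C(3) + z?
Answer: 164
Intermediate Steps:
b(z) = -4 + z
(100 + (-2 + b(-2))²)*g(2 - 1*3) = (100 + (-2 + (-4 - 2))²)*(2 - 1*3)² = (100 + (-2 - 6)²)*(2 - 3)² = (100 + (-8)²)*(-1)² = (100 + 64)*1 = 164*1 = 164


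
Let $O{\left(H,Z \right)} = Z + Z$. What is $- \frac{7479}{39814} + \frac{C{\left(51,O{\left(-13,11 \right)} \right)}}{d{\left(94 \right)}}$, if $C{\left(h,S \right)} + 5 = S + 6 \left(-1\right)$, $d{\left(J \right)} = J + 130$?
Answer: $- \frac{618671}{4459168} \approx -0.13874$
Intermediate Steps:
$d{\left(J \right)} = 130 + J$
$O{\left(H,Z \right)} = 2 Z$
$C{\left(h,S \right)} = -11 + S$ ($C{\left(h,S \right)} = -5 + \left(S + 6 \left(-1\right)\right) = -5 + \left(S - 6\right) = -5 + \left(-6 + S\right) = -11 + S$)
$- \frac{7479}{39814} + \frac{C{\left(51,O{\left(-13,11 \right)} \right)}}{d{\left(94 \right)}} = - \frac{7479}{39814} + \frac{-11 + 2 \cdot 11}{130 + 94} = \left(-7479\right) \frac{1}{39814} + \frac{-11 + 22}{224} = - \frac{7479}{39814} + 11 \cdot \frac{1}{224} = - \frac{7479}{39814} + \frac{11}{224} = - \frac{618671}{4459168}$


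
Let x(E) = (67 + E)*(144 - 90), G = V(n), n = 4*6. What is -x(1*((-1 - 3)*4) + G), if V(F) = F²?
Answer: -33858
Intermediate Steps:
n = 24
G = 576 (G = 24² = 576)
x(E) = 3618 + 54*E (x(E) = (67 + E)*54 = 3618 + 54*E)
-x(1*((-1 - 3)*4) + G) = -(3618 + 54*(1*((-1 - 3)*4) + 576)) = -(3618 + 54*(1*(-4*4) + 576)) = -(3618 + 54*(1*(-16) + 576)) = -(3618 + 54*(-16 + 576)) = -(3618 + 54*560) = -(3618 + 30240) = -1*33858 = -33858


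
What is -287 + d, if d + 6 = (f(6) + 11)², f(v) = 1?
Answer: -149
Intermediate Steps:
d = 138 (d = -6 + (1 + 11)² = -6 + 12² = -6 + 144 = 138)
-287 + d = -287 + 138 = -149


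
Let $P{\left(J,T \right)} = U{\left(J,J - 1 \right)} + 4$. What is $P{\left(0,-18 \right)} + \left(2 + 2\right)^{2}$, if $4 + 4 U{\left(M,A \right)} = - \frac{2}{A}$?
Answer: $\frac{39}{2} \approx 19.5$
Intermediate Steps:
$U{\left(M,A \right)} = -1 - \frac{1}{2 A}$ ($U{\left(M,A \right)} = -1 + \frac{\left(-2\right) \frac{1}{A}}{4} = -1 - \frac{1}{2 A}$)
$P{\left(J,T \right)} = 4 + \frac{\frac{1}{2} - J}{-1 + J}$ ($P{\left(J,T \right)} = \frac{- \frac{1}{2} - \left(J - 1\right)}{J - 1} + 4 = \frac{- \frac{1}{2} - \left(-1 + J\right)}{-1 + J} + 4 = \frac{\frac{1}{2} - J}{-1 + J} + 4 = 4 + \frac{\frac{1}{2} - J}{-1 + J}$)
$P{\left(0,-18 \right)} + \left(2 + 2\right)^{2} = \frac{-7 + 6 \cdot 0}{2 \left(-1 + 0\right)} + \left(2 + 2\right)^{2} = \frac{-7 + 0}{2 \left(-1\right)} + 4^{2} = \frac{1}{2} \left(-1\right) \left(-7\right) + 16 = \frac{7}{2} + 16 = \frac{39}{2}$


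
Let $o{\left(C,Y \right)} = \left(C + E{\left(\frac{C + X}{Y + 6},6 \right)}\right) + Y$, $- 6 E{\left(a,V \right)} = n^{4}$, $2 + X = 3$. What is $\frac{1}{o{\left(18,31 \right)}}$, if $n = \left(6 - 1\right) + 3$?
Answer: $- \frac{3}{1901} \approx -0.0015781$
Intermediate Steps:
$X = 1$ ($X = -2 + 3 = 1$)
$n = 8$ ($n = 5 + 3 = 8$)
$E{\left(a,V \right)} = - \frac{2048}{3}$ ($E{\left(a,V \right)} = - \frac{8^{4}}{6} = \left(- \frac{1}{6}\right) 4096 = - \frac{2048}{3}$)
$o{\left(C,Y \right)} = - \frac{2048}{3} + C + Y$ ($o{\left(C,Y \right)} = \left(C - \frac{2048}{3}\right) + Y = \left(- \frac{2048}{3} + C\right) + Y = - \frac{2048}{3} + C + Y$)
$\frac{1}{o{\left(18,31 \right)}} = \frac{1}{- \frac{2048}{3} + 18 + 31} = \frac{1}{- \frac{1901}{3}} = - \frac{3}{1901}$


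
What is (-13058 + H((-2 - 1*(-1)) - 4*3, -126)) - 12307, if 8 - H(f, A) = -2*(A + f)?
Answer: -25635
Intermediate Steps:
H(f, A) = 8 + 2*A + 2*f (H(f, A) = 8 - (-2)*(A + f) = 8 - (-2*A - 2*f) = 8 + (2*A + 2*f) = 8 + 2*A + 2*f)
(-13058 + H((-2 - 1*(-1)) - 4*3, -126)) - 12307 = (-13058 + (8 + 2*(-126) + 2*((-2 - 1*(-1)) - 4*3))) - 12307 = (-13058 + (8 - 252 + 2*((-2 + 1) - 12))) - 12307 = (-13058 + (8 - 252 + 2*(-1 - 12))) - 12307 = (-13058 + (8 - 252 + 2*(-13))) - 12307 = (-13058 + (8 - 252 - 26)) - 12307 = (-13058 - 270) - 12307 = -13328 - 12307 = -25635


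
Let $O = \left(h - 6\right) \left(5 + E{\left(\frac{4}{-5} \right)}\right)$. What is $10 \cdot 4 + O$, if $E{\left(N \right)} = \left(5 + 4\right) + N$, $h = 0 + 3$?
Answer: $\frac{2}{5} \approx 0.4$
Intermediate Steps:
$h = 3$
$E{\left(N \right)} = 9 + N$
$O = - \frac{198}{5}$ ($O = \left(3 - 6\right) \left(5 + \left(9 + \frac{4}{-5}\right)\right) = - 3 \left(5 + \left(9 + 4 \left(- \frac{1}{5}\right)\right)\right) = - 3 \left(5 + \left(9 - \frac{4}{5}\right)\right) = - 3 \left(5 + \frac{41}{5}\right) = \left(-3\right) \frac{66}{5} = - \frac{198}{5} \approx -39.6$)
$10 \cdot 4 + O = 10 \cdot 4 - \frac{198}{5} = 40 - \frac{198}{5} = \frac{2}{5}$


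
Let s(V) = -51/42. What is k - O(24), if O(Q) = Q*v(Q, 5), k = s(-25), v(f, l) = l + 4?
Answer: -3041/14 ≈ -217.21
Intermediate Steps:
v(f, l) = 4 + l
s(V) = -17/14 (s(V) = -51*1/42 = -17/14)
k = -17/14 ≈ -1.2143
O(Q) = 9*Q (O(Q) = Q*(4 + 5) = Q*9 = 9*Q)
k - O(24) = -17/14 - 9*24 = -17/14 - 1*216 = -17/14 - 216 = -3041/14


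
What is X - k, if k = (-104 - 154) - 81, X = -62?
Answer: 277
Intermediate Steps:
k = -339 (k = -258 - 81 = -339)
X - k = -62 - 1*(-339) = -62 + 339 = 277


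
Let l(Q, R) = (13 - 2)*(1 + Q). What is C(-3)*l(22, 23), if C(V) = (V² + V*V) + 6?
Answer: 6072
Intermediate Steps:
l(Q, R) = 11 + 11*Q (l(Q, R) = 11*(1 + Q) = 11 + 11*Q)
C(V) = 6 + 2*V² (C(V) = (V² + V²) + 6 = 2*V² + 6 = 6 + 2*V²)
C(-3)*l(22, 23) = (6 + 2*(-3)²)*(11 + 11*22) = (6 + 2*9)*(11 + 242) = (6 + 18)*253 = 24*253 = 6072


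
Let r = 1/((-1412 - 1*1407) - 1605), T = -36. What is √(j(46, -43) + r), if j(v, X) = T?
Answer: I*√176147090/2212 ≈ 6.0*I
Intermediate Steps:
j(v, X) = -36
r = -1/4424 (r = 1/((-1412 - 1407) - 1605) = 1/(-2819 - 1605) = 1/(-4424) = -1/4424 ≈ -0.00022604)
√(j(46, -43) + r) = √(-36 - 1/4424) = √(-159265/4424) = I*√176147090/2212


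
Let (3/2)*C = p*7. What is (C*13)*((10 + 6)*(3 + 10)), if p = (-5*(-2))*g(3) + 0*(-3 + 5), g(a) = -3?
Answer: -378560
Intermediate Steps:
p = -30 (p = -5*(-2)*(-3) + 0*(-3 + 5) = 10*(-3) + 0*2 = -30 + 0 = -30)
C = -140 (C = 2*(-30*7)/3 = (⅔)*(-210) = -140)
(C*13)*((10 + 6)*(3 + 10)) = (-140*13)*((10 + 6)*(3 + 10)) = -29120*13 = -1820*208 = -378560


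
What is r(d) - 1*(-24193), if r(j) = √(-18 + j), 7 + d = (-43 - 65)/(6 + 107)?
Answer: 24193 + I*√331429/113 ≈ 24193.0 + 5.0947*I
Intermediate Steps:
d = -899/113 (d = -7 + (-43 - 65)/(6 + 107) = -7 - 108/113 = -899/113 ≈ -7.9557)
r(d) - 1*(-24193) = √(-18 - 899/113) - 1*(-24193) = √(-2933/113) + 24193 = I*√331429/113 + 24193 = 24193 + I*√331429/113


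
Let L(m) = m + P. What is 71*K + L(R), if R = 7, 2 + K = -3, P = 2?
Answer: -346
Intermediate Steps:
K = -5 (K = -2 - 3 = -5)
L(m) = 2 + m (L(m) = m + 2 = 2 + m)
71*K + L(R) = 71*(-5) + (2 + 7) = -355 + 9 = -346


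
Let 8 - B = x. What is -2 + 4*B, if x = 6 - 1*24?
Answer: 102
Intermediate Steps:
x = -18 (x = 6 - 24 = -18)
B = 26 (B = 8 - 1*(-18) = 8 + 18 = 26)
-2 + 4*B = -2 + 4*26 = -2 + 104 = 102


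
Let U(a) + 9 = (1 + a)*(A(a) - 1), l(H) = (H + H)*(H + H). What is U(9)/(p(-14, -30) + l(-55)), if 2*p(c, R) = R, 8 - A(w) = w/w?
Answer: 51/12085 ≈ 0.0042201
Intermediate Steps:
A(w) = 7 (A(w) = 8 - w/w = 8 - 1*1 = 8 - 1 = 7)
p(c, R) = R/2
l(H) = 4*H**2 (l(H) = (2*H)*(2*H) = 4*H**2)
U(a) = -3 + 6*a (U(a) = -9 + (1 + a)*(7 - 1) = -9 + (1 + a)*6 = -9 + (6 + 6*a) = -3 + 6*a)
U(9)/(p(-14, -30) + l(-55)) = (-3 + 6*9)/((1/2)*(-30) + 4*(-55)**2) = (-3 + 54)/(-15 + 4*3025) = 51/(-15 + 12100) = 51/12085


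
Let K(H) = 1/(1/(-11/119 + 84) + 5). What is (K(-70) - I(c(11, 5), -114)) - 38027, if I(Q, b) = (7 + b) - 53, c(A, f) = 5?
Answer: -1895006163/50044 ≈ -37867.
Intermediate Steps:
I(Q, b) = -46 + b
K(H) = 9985/50044 (K(H) = 1/(1/(-11*1/119 + 84) + 5) = 1/(1/(-11/119 + 84) + 5) = 1/(1/(9985/119) + 5) = 1/(119/9985 + 5) = 1/(50044/9985) = 9985/50044)
(K(-70) - I(c(11, 5), -114)) - 38027 = (9985/50044 - (-46 - 114)) - 38027 = (9985/50044 - 1*(-160)) - 38027 = (9985/50044 + 160) - 38027 = 8017025/50044 - 38027 = -1895006163/50044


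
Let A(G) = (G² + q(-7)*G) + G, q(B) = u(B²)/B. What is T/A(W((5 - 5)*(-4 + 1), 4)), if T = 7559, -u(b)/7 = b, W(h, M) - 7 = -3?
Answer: 7559/216 ≈ 34.995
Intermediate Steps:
W(h, M) = 4 (W(h, M) = 7 - 3 = 4)
u(b) = -7*b
q(B) = -7*B (q(B) = (-7*B²)/B = -7*B)
A(G) = G² + 50*G (A(G) = (G² + (-7*(-7))*G) + G = (G² + 49*G) + G = G² + 50*G)
T/A(W((5 - 5)*(-4 + 1), 4)) = 7559/((4*(50 + 4))) = 7559/((4*54)) = 7559/216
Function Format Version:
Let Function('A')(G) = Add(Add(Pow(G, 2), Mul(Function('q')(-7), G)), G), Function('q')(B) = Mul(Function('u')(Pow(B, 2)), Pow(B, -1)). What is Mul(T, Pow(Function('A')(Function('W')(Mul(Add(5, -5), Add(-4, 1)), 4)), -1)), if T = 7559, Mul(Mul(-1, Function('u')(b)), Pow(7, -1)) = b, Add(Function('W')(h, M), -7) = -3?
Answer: Rational(7559, 216) ≈ 34.995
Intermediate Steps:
Function('W')(h, M) = 4 (Function('W')(h, M) = Add(7, -3) = 4)
Function('u')(b) = Mul(-7, b)
Function('q')(B) = Mul(-7, B) (Function('q')(B) = Mul(Mul(-7, Pow(B, 2)), Pow(B, -1)) = Mul(-7, B))
Function('A')(G) = Add(Pow(G, 2), Mul(50, G)) (Function('A')(G) = Add(Add(Pow(G, 2), Mul(Mul(-7, -7), G)), G) = Add(Add(Pow(G, 2), Mul(49, G)), G) = Add(Pow(G, 2), Mul(50, G)))
Mul(T, Pow(Function('A')(Function('W')(Mul(Add(5, -5), Add(-4, 1)), 4)), -1)) = Mul(7559, Pow(Mul(4, Add(50, 4)), -1)) = Mul(7559, Pow(Mul(4, 54), -1)) = Mul(7559, Pow(216, -1)) = Mul(7559, Rational(1, 216)) = Rational(7559, 216)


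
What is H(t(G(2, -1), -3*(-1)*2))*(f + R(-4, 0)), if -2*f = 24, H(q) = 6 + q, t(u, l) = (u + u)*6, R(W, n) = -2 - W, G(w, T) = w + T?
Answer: -180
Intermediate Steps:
G(w, T) = T + w
t(u, l) = 12*u (t(u, l) = (2*u)*6 = 12*u)
f = -12 (f = -1/2*24 = -12)
H(t(G(2, -1), -3*(-1)*2))*(f + R(-4, 0)) = (6 + 12*(-1 + 2))*(-12 + (-2 - 1*(-4))) = (6 + 12*1)*(-12 + (-2 + 4)) = (6 + 12)*(-12 + 2) = 18*(-10) = -180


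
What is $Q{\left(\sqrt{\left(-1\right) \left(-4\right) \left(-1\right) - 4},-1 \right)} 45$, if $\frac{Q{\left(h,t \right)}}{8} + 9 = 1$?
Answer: $-2880$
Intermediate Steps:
$Q{\left(h,t \right)} = -64$ ($Q{\left(h,t \right)} = -72 + 8 \cdot 1 = -72 + 8 = -64$)
$Q{\left(\sqrt{\left(-1\right) \left(-4\right) \left(-1\right) - 4},-1 \right)} 45 = \left(-64\right) 45 = -2880$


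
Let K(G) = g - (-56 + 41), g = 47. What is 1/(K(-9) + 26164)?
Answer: 1/26226 ≈ 3.8130e-5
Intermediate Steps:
K(G) = 62 (K(G) = 47 - (-56 + 41) = 47 - 1*(-15) = 47 + 15 = 62)
1/(K(-9) + 26164) = 1/(62 + 26164) = 1/26226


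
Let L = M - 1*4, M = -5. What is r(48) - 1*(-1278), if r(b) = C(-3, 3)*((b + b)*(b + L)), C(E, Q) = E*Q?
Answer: -32418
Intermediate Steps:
L = -9 (L = -5 - 1*4 = -5 - 4 = -9)
r(b) = -18*b*(-9 + b) (r(b) = (-3*3)*((b + b)*(b - 9)) = -9*2*b*(-9 + b) = -18*b*(-9 + b))
r(48) - 1*(-1278) = 18*48*(9 - 1*48) - 1*(-1278) = 18*48*(9 - 48) + 1278 = 18*48*(-39) + 1278 = -33696 + 1278 = -32418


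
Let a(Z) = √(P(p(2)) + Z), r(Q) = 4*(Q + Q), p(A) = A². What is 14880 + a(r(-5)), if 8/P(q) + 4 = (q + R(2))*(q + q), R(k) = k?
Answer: 14880 + I*√4818/11 ≈ 14880.0 + 6.3102*I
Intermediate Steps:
P(q) = 8/(-4 + 2*q*(2 + q)) (P(q) = 8/(-4 + (q + 2)*(q + q)) = 8/(-4 + (2 + q)*(2*q)) = 8/(-4 + 2*q*(2 + q)))
r(Q) = 8*Q (r(Q) = 4*(2*Q) = 8*Q)
a(Z) = √(2/11 + Z) (a(Z) = √(4/(-2 + (2²)² + 2*2²) + Z) = √(4/(-2 + 4² + 2*4) + Z) = √(4/(-2 + 16 + 8) + Z) = √(4/22 + Z) = √(4*(1/22) + Z) = √(2/11 + Z))
14880 + a(r(-5)) = 14880 + √(22 + 121*(8*(-5)))/11 = 14880 + √(22 + 121*(-40))/11 = 14880 + √(22 - 4840)/11 = 14880 + √(-4818)/11 = 14880 + (I*√4818)/11 = 14880 + I*√4818/11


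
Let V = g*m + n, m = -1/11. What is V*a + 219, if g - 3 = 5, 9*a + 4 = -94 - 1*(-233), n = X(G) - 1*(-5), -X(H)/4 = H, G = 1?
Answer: 2454/11 ≈ 223.09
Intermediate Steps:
X(H) = -4*H
m = -1/11 (m = -1*1/11 = -1/11 ≈ -0.090909)
n = 1 (n = -4*1 - 1*(-5) = -4 + 5 = 1)
a = 15 (a = -4/9 + (-94 - 1*(-233))/9 = -4/9 + (-94 + 233)/9 = -4/9 + (⅑)*139 = -4/9 + 139/9 = 15)
g = 8 (g = 3 + 5 = 8)
V = 3/11 (V = 8*(-1/11) + 1 = -8/11 + 1 = 3/11 ≈ 0.27273)
V*a + 219 = (3/11)*15 + 219 = 45/11 + 219 = 2454/11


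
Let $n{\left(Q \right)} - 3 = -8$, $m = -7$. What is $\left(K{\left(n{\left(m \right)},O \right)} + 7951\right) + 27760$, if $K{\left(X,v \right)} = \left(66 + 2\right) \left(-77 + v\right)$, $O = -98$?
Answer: $23811$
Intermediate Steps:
$n{\left(Q \right)} = -5$ ($n{\left(Q \right)} = 3 - 8 = -5$)
$K{\left(X,v \right)} = -5236 + 68 v$ ($K{\left(X,v \right)} = 68 \left(-77 + v\right) = -5236 + 68 v$)
$\left(K{\left(n{\left(m \right)},O \right)} + 7951\right) + 27760 = \left(\left(-5236 + 68 \left(-98\right)\right) + 7951\right) + 27760 = \left(\left(-5236 - 6664\right) + 7951\right) + 27760 = \left(-11900 + 7951\right) + 27760 = -3949 + 27760 = 23811$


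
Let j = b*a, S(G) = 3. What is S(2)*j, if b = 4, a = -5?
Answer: -60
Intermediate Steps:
j = -20 (j = 4*(-5) = -20)
S(2)*j = 3*(-20) = -60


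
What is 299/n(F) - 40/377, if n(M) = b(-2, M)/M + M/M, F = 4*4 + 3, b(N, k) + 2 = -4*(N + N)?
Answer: 2140417/12441 ≈ 172.05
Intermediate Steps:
b(N, k) = -2 - 8*N (b(N, k) = -2 - 4*(N + N) = -2 - 8*N)
F = 19 (F = 16 + 3 = 19)
n(M) = 1 + 14/M (n(M) = (-2 - 8*(-2))/M + M/M = (-2 + 16)/M + 1 = 14/M + 1 = 1 + 14/M)
299/n(F) - 40/377 = 299/(((14 + 19)/19)) - 40/377 = 299/(((1/19)*33)) - 40*1/377 = 299/(33/19) - 40/377 = 299*(19/33) - 40/377 = 5681/33 - 40/377 = 2140417/12441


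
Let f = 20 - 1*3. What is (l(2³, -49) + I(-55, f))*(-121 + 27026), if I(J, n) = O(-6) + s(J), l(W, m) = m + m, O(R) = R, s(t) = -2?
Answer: -2851930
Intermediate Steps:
l(W, m) = 2*m
f = 17 (f = 20 - 3 = 17)
I(J, n) = -8 (I(J, n) = -6 - 2 = -8)
(l(2³, -49) + I(-55, f))*(-121 + 27026) = (2*(-49) - 8)*(-121 + 27026) = (-98 - 8)*26905 = -106*26905 = -2851930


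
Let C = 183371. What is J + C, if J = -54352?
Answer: 129019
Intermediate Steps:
J + C = -54352 + 183371 = 129019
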